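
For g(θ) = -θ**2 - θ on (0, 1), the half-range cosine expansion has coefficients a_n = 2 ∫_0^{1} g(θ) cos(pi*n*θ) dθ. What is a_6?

a_6 = 2 ∫_0^{1} (-θ**2 - θ) cos(6*pi*θ) dθ.
Integrating by parts twice (tabular method), an antiderivative of (-θ**2 - θ) cos(6*pi*θ) is -θ**2*sin(6*pi*θ)/(6*pi) - θ*sin(6*pi*θ)/(6*pi) - θ*cos(6*pi*θ)/(18*pi**2) + sin(6*pi*θ)/(108*pi**3) - cos(6*pi*θ)/(36*pi**2); evaluating from 0 to 1: ∫_{0}^{1} (-θ**2 - θ) cos(6*pi*θ) dθ = (-1/(12*pi**2)) - (-1/(36*pi**2)) = -1/(18*pi**2).
Hence a_6 = 2·(-1/(18*pi**2)) = -1/(9*pi**2).

-1/(9*pi**2)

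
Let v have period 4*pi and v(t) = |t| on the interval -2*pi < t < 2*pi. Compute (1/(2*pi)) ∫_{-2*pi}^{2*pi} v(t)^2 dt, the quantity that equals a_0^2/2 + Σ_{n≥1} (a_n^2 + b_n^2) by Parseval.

8*pi**2/3

(1/(2*pi)) ∫_{-2*pi}^{2*pi} v(t)^2 dt = (1/(2*pi)) · (16*pi**3/3) = 8*pi**2/3.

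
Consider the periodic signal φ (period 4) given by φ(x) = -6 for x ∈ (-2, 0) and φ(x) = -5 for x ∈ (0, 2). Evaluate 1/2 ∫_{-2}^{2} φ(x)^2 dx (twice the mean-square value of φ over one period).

61

1/2 ∫_{-2}^{2} φ(x)^2 dx = 1/2 · (122) = 61.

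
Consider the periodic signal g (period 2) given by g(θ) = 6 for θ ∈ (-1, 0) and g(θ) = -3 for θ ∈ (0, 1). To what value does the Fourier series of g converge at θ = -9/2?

θ = -9/2 differs from θ = -1/2 by -2 full period(s), and the series is 2-periodic.
g is continuous at θ = -1/2 with value 6, so the series converges to 6 there.

6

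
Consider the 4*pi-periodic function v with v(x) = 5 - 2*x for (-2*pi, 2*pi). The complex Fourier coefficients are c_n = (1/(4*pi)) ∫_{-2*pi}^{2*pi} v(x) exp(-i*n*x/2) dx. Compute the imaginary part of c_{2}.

-2

Since v is real-valued, Im(c_{2}) = -(1/(4*pi)) ∫_{-2*pi}^{2*pi} v(x) sin(x) dx = -b_{2}/2.
Integrating by parts (boundary term plus one more integral), an antiderivative of (5 - 2*x) sin(x) is 2*x*cos(x) - 2*sin(x) - 5*cos(x); evaluating from -2*pi to 2*pi: ∫_{-2*pi}^{2*pi} (5 - 2*x) sin(x) dx = (-5 + 4*pi) - (-4*pi - 5) = 8*pi.
Hence Im(c_{2}) = (-1/(4*pi))·(8*pi) = -2.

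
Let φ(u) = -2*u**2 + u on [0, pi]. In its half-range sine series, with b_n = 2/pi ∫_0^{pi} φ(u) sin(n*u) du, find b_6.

-1/3 + 2*pi/3

b_6 = 2/pi ∫_0^{pi} (-2*u**2 + u) sin(6*u) du.
Integrating by parts twice (tabular method), an antiderivative of (-2*u**2 + u) sin(6*u) is u**2*cos(6*u)/3 - u*sin(6*u)/9 - u*cos(6*u)/6 + sin(6*u)/36 - cos(6*u)/54; evaluating from 0 to pi: ∫_{0}^{pi} (-2*u**2 + u) sin(6*u) du = (-pi/6 - 1/54 + pi**2/3) - (-1/54) = pi*(-1 + 2*pi)/6.
Hence b_6 = (2/pi)·(pi*(-1 + 2*pi)/6) = -1/3 + 2*pi/3.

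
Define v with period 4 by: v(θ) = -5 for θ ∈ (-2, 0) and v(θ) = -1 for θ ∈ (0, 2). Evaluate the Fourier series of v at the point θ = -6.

-3

θ = -6 differs from θ = 2 by -2 full period(s), and the series is 4-periodic.
At θ = 2 the one-sided limits are v(2^-) = -1 and v(2^+) = -5.
By Dirichlet's theorem the series converges to their average, [(-1) + (-5)]/2 = -3.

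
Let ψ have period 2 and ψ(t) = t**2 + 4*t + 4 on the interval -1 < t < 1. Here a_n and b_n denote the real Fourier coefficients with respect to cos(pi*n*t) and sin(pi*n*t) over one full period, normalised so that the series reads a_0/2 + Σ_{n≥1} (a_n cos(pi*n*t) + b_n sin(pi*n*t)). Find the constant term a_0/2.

a_0 = ∫_{-1}^{1} ψ(t) dt = 26/3.
So the constant term a_0/2 = 13/3.

13/3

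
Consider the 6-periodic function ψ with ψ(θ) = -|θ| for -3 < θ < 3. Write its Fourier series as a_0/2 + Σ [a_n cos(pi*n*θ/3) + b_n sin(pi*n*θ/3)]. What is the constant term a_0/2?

a_0 = 1/3 ∫_{-3}^{3} ψ(θ) dθ = 1/3 · (-9) = -3.
So the constant term a_0/2 = -3/2.

-3/2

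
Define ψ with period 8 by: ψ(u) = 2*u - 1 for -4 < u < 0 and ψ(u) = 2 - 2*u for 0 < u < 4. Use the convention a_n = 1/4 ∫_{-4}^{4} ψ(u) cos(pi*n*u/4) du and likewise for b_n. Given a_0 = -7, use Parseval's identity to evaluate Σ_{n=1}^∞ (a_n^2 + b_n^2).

91/6

Parseval: a_0^2/2 + Σ_{n≥1} (a_n^2+b_n^2) = 1/4 ∫_{-4}^{4} ψ(u)^2 du = 119/3.
Subtract a_0^2/2 = 49/2: Σ (a_n^2+b_n^2) = 91/6.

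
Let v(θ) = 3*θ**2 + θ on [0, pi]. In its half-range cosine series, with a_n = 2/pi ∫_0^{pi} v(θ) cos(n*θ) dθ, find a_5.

a_5 = 2/pi ∫_0^{pi} (3*θ**2 + θ) cos(5*θ) dθ.
Integrating by parts twice (tabular method), an antiderivative of (3*θ**2 + θ) cos(5*θ) is 3*θ**2*sin(5*θ)/5 + θ*sin(5*θ)/5 + 6*θ*cos(5*θ)/25 - 6*sin(5*θ)/125 + cos(5*θ)/25; evaluating from 0 to pi: ∫_{0}^{pi} (3*θ**2 + θ) cos(5*θ) dθ = (-6*pi/25 - 1/25) - (1/25) = -6*pi/25 - 2/25.
Hence a_5 = (2/pi)·(-6*pi/25 - 2/25) = 4*(-3*pi - 1)/(25*pi).

4*(-3*pi - 1)/(25*pi)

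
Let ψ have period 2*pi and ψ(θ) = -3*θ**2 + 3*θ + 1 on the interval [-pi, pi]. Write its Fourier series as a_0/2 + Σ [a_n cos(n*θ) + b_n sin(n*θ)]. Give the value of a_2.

a_2 = 1/pi ∫_{-pi}^{pi} ψ(θ) cos(2*θ) dθ.
Integrating by parts twice (tabular method), an antiderivative of (-3*θ**2 + 3*θ + 1) cos(2*θ) is -3*θ**2*sin(2*θ)/2 + 3*θ*sin(2*θ)/2 - 3*θ*cos(2*θ)/2 + 5*sin(2*θ)/4 + 3*cos(2*θ)/4; evaluating from -pi to pi: ∫_{-pi}^{pi} (-3*θ**2 + 3*θ + 1) cos(2*θ) dθ = (3/4 - 3*pi/2) - (3/4 + 3*pi/2) = -3*pi.
Hence a_2 = (1/pi)·(-3*pi) = -3.

-3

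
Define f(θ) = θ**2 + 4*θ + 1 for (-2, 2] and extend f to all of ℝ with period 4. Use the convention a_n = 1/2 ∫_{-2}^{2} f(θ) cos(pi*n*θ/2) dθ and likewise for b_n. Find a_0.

14/3

a_0 = 1/2 ∫_{-2}^{2} f(θ) dθ = 1/2 · (28/3) = 14/3.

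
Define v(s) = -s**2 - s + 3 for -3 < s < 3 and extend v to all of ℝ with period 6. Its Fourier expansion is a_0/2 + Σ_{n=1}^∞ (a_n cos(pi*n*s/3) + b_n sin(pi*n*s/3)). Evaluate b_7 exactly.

b_7 = 1/3 ∫_{-3}^{3} v(s) sin(7*pi*s/3) ds.
Integrating by parts twice (tabular method), an antiderivative of (-s**2 - s + 3) sin(7*pi*s/3) is 3*s**2*cos(7*pi*s/3)/(7*pi) - 18*s*sin(7*pi*s/3)/(49*pi**2) + 3*s*cos(7*pi*s/3)/(7*pi) - 9*sin(7*pi*s/3)/(49*pi**2) - 9*cos(7*pi*s/3)/(7*pi) - 54*cos(7*pi*s/3)/(343*pi**3); evaluating from -3 to 3: ∫_{-3}^{3} (-s**2 - s + 3) sin(7*pi*s/3) ds = (27*(2 - 49*pi**2)/(343*pi**3)) - (9*(6 - 49*pi**2)/(343*pi**3)) = -18/(7*pi).
Hence b_7 = (1/3)·(-18/(7*pi)) = -6/(7*pi).

-6/(7*pi)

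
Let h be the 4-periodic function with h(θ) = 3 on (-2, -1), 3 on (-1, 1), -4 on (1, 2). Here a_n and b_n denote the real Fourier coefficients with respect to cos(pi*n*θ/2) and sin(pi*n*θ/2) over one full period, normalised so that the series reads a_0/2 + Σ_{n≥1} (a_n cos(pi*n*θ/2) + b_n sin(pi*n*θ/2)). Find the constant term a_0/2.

a_0 = 1/2 ∫_{-2}^{2} h(θ) dθ = 1/2 · (5) = 5/2.
So the constant term a_0/2 = 5/4.

5/4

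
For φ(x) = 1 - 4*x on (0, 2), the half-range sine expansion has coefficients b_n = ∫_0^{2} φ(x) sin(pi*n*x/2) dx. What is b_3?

b_3 = ∫_0^{2} (1 - 4*x) sin(3*pi*x/2) dx.
Integrating by parts (boundary term plus one more integral), an antiderivative of (1 - 4*x) sin(3*pi*x/2) is 8*x*cos(3*pi*x/2)/(3*pi) - 16*sin(3*pi*x/2)/(9*pi**2) - 2*cos(3*pi*x/2)/(3*pi); evaluating from 0 to 2: ∫_{0}^{2} (1 - 4*x) sin(3*pi*x/2) dx = (-14/(3*pi)) - (-2/(3*pi)) = -4/pi.
Hence b_3 = -4/pi.

-4/pi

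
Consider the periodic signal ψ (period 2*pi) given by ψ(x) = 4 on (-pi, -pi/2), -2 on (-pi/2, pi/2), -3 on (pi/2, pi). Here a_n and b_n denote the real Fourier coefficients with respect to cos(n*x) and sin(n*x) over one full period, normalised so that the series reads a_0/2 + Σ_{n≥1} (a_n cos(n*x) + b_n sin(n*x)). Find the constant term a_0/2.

-3/4

a_0 = 1/pi ∫_{-pi}^{pi} ψ(x) dx = 1/pi · (-3*pi/2) = -3/2.
So the constant term a_0/2 = -3/4.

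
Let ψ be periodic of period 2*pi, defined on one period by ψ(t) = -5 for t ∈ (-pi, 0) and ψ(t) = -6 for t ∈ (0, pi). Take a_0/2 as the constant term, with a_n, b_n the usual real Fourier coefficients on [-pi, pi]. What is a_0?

a_0 = 1/pi ∫_{-pi}^{pi} ψ(t) dt = 1/pi · (-11*pi) = -11.

-11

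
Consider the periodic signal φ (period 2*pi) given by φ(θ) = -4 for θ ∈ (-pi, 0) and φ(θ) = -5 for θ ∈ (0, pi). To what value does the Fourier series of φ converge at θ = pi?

At θ = pi the one-sided limits are φ(pi^-) = -5 and φ(pi^+) = -4.
By Dirichlet's theorem the series converges to their average, [(-5) + (-4)]/2 = -9/2.

-9/2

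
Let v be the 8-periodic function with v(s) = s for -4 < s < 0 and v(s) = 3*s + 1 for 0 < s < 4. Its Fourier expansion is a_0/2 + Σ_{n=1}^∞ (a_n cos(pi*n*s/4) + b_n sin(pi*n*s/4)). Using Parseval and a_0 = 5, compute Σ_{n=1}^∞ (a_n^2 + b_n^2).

323/6

Parseval: a_0^2/2 + Σ_{n≥1} (a_n^2+b_n^2) = 1/4 ∫_{-4}^{4} v(s)^2 ds = 199/3.
Subtract a_0^2/2 = 25/2: Σ (a_n^2+b_n^2) = 323/6.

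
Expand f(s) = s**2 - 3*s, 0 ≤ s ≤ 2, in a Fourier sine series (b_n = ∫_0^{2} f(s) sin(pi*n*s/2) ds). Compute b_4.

1/pi

b_4 = ∫_0^{2} (s**2 - 3*s) sin(2*pi*s) ds.
Integrating by parts twice (tabular method), an antiderivative of (s**2 - 3*s) sin(2*pi*s) is -s**2*cos(2*pi*s)/(2*pi) + s*sin(2*pi*s)/(2*pi**2) + 3*s*cos(2*pi*s)/(2*pi) - 3*sin(2*pi*s)/(4*pi**2) + cos(2*pi*s)/(4*pi**3); evaluating from 0 to 2: ∫_{0}^{2} (s**2 - 3*s) sin(2*pi*s) ds = ((1/4 + pi**2)/pi**3) - (1/(4*pi**3)) = 1/pi.
Hence b_4 = 1/pi.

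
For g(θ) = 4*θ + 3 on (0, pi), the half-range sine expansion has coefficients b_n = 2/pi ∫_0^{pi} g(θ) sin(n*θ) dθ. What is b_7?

b_7 = 2/pi ∫_0^{pi} (4*θ + 3) sin(7*θ) dθ.
Integrating by parts (boundary term plus one more integral), an antiderivative of (4*θ + 3) sin(7*θ) is -4*θ*cos(7*θ)/7 + 4*sin(7*θ)/49 - 3*cos(7*θ)/7; evaluating from 0 to pi: ∫_{0}^{pi} (4*θ + 3) sin(7*θ) dθ = (3/7 + 4*pi/7) - (-3/7) = 6/7 + 4*pi/7.
Hence b_7 = (2/pi)·(6/7 + 4*pi/7) = 4*(3 + 2*pi)/(7*pi).

4*(3 + 2*pi)/(7*pi)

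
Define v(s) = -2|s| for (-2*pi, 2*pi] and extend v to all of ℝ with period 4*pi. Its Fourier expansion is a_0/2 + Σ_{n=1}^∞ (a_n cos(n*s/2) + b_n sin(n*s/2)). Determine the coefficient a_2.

0

a_2 = (1/(2*pi)) ∫_{-2*pi}^{2*pi} v(s) cos(s) ds.
v is even and cos(s) is even, so the integrand is even and a_2 = 1/pi ∫_0^{2*pi} v(s) cos(s) ds.
Integrating by parts (boundary term plus one more integral), an antiderivative of (-2*s) cos(s) is -2*s*sin(s) - 2*cos(s); evaluating from 0 to 2*pi: ∫_{0}^{2*pi} (-2*s) cos(s) ds = (-2) - (-2) = 0.
Hence a_2 = (1/pi)·(0) = 0.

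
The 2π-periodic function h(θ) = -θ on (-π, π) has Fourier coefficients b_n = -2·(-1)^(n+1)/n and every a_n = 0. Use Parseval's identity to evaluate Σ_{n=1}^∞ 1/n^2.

pi**2/6

Parseval: Σ b_n^2 = (1/π) ∫_{-π}^{π} h(θ)^2 dθ = 2*pi**2/3.
Σ b_n^2 = Σ 4/n^2, so Σ 1/n^2 = (2*pi**2/3)/4 = pi**2/6.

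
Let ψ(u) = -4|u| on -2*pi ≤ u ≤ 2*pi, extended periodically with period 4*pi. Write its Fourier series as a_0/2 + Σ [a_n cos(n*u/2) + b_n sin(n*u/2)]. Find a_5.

32/(25*pi)

a_5 = (1/(2*pi)) ∫_{-2*pi}^{2*pi} ψ(u) cos(5*u/2) du.
ψ is even and cos(5*u/2) is even, so the integrand is even and a_5 = 1/pi ∫_0^{2*pi} ψ(u) cos(5*u/2) du.
Integrating by parts (boundary term plus one more integral), an antiderivative of (-4*u) cos(5*u/2) is -8*u*sin(5*u/2)/5 - 16*cos(5*u/2)/25; evaluating from 0 to 2*pi: ∫_{0}^{2*pi} (-4*u) cos(5*u/2) du = (16/25) - (-16/25) = 32/25.
Hence a_5 = (1/pi)·(32/25) = 32/(25*pi).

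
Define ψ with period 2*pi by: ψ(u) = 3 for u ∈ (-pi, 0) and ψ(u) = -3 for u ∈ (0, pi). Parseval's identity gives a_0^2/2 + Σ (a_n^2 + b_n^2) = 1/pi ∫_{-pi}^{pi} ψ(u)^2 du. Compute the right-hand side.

1/pi ∫_{-pi}^{pi} ψ(u)^2 du = 1/pi · (18*pi) = 18.

18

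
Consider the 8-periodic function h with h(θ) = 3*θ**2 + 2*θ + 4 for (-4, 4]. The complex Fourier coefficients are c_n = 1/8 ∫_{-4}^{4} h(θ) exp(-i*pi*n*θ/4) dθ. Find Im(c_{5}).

-8/(5*pi)

Since h is real-valued, Im(c_{5}) = -1/8 ∫_{-4}^{4} h(θ) sin(5*pi*θ/4) dθ = -b_{5}/2.
Integrating by parts twice (tabular method), an antiderivative of (3*θ**2 + 2*θ + 4) sin(5*pi*θ/4) is -12*θ**2*cos(5*pi*θ/4)/(5*pi) + 96*θ*sin(5*pi*θ/4)/(25*pi**2) - 8*θ*cos(5*pi*θ/4)/(5*pi) + 32*sin(5*pi*θ/4)/(25*pi**2) - 16*cos(5*pi*θ/4)/(5*pi) + 384*cos(5*pi*θ/4)/(125*pi**3); evaluating from -4 to 4: ∫_{-4}^{4} (3*θ**2 + 2*θ + 4) sin(5*pi*θ/4) dθ = (-384/(125*pi**3) + 48/pi) - (16*(-24 + 275*pi**2)/(125*pi**3)) = 64/(5*pi).
Hence Im(c_{5}) = (-1/8)·(64/(5*pi)) = -8/(5*pi).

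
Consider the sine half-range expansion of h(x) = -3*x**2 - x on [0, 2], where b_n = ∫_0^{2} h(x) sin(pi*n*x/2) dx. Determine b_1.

b_1 = ∫_0^{2} (-3*x**2 - x) sin(pi*x/2) dx.
Integrating by parts twice (tabular method), an antiderivative of (-3*x**2 - x) sin(pi*x/2) is 6*x**2*cos(pi*x/2)/pi - 24*x*sin(pi*x/2)/pi**2 + 2*x*cos(pi*x/2)/pi - 4*sin(pi*x/2)/pi**2 - 48*cos(pi*x/2)/pi**3; evaluating from 0 to 2: ∫_{0}^{2} (-3*x**2 - x) sin(pi*x/2) dx = (-28/pi + 48/pi**3) - (-48/pi**3) = -28/pi + 96/pi**3.
Hence b_1 = -28/pi + 96/pi**3.

-28/pi + 96/pi**3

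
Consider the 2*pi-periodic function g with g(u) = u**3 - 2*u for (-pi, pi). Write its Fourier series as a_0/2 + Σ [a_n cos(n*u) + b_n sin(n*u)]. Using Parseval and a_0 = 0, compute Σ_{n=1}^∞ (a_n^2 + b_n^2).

Parseval: a_0^2/2 + Σ_{n≥1} (a_n^2+b_n^2) = 1/pi ∫_{-pi}^{pi} g(u)^2 du = 2*pi**2*(-84*pi**2 + 140 + 15*pi**4)/105.
Subtract a_0^2/2 = 0: Σ (a_n^2+b_n^2) = 2*pi**2*(-84*pi**2 + 140 + 15*pi**4)/105.

2*pi**2*(-84*pi**2 + 140 + 15*pi**4)/105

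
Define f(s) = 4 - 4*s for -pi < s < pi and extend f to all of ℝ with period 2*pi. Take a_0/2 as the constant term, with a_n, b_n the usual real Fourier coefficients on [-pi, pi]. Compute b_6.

4/3

b_6 = 1/pi ∫_{-pi}^{pi} f(s) sin(6*s) ds.
Integrating by parts (boundary term plus one more integral), an antiderivative of (4 - 4*s) sin(6*s) is 2*s*cos(6*s)/3 - sin(6*s)/9 - 2*cos(6*s)/3; evaluating from -pi to pi: ∫_{-pi}^{pi} (4 - 4*s) sin(6*s) ds = (-2/3 + 2*pi/3) - (-2*pi/3 - 2/3) = 4*pi/3.
Hence b_6 = (1/pi)·(4*pi/3) = 4/3.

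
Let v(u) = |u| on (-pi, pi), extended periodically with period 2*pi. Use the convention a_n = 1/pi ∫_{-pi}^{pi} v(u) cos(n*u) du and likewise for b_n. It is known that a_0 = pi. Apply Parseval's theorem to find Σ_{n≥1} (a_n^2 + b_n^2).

Parseval: a_0^2/2 + Σ_{n≥1} (a_n^2+b_n^2) = 1/pi ∫_{-pi}^{pi} v(u)^2 du = 2*pi**2/3.
Subtract a_0^2/2 = pi**2/2: Σ (a_n^2+b_n^2) = pi**2/6.

pi**2/6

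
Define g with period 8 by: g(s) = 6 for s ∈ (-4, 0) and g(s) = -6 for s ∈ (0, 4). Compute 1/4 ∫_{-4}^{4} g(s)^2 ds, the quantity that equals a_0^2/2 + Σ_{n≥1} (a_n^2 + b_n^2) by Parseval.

1/4 ∫_{-4}^{4} g(s)^2 ds = 1/4 · (288) = 72.

72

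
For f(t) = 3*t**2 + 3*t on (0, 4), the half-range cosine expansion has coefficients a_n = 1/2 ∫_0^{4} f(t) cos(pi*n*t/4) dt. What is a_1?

a_1 = 1/2 ∫_0^{4} (3*t**2 + 3*t) cos(pi*t/4) dt.
Integrating by parts twice (tabular method), an antiderivative of (3*t**2 + 3*t) cos(pi*t/4) is 12*t**2*sin(pi*t/4)/pi + 12*t*sin(pi*t/4)/pi + 96*t*cos(pi*t/4)/pi**2 - 384*sin(pi*t/4)/pi**3 + 48*cos(pi*t/4)/pi**2; evaluating from 0 to 4: ∫_{0}^{4} (3*t**2 + 3*t) cos(pi*t/4) dt = (-432/pi**2) - (48/pi**2) = -480/pi**2.
Hence a_1 = (1/2)·(-480/pi**2) = -240/pi**2.

-240/pi**2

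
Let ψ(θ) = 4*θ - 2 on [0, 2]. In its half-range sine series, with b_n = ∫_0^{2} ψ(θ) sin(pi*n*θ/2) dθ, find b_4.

b_4 = ∫_0^{2} (4*θ - 2) sin(2*pi*θ) dθ.
Integrating by parts (boundary term plus one more integral), an antiderivative of (4*θ - 2) sin(2*pi*θ) is -2*θ*cos(2*pi*θ)/pi + sin(2*pi*θ)/pi**2 + cos(2*pi*θ)/pi; evaluating from 0 to 2: ∫_{0}^{2} (4*θ - 2) sin(2*pi*θ) dθ = (-3/pi) - (1/pi) = -4/pi.
Hence b_4 = -4/pi.

-4/pi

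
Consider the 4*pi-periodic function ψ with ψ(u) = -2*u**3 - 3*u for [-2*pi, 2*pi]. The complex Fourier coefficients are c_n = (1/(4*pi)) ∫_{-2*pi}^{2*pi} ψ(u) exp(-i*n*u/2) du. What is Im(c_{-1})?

90 - 16*pi**2

Since ψ is real-valued, Im(c_{-1}) = -(1/(4*pi)) ∫_{-2*pi}^{2*pi} ψ(u) sin(-u/2) du = b_{1}/2.
ψ is odd and sin(-u/2) is odd, so the integrand is even: ∫_{-2*pi}^{2*pi} ψ(u) sin(-u/2) du = 2∫_0^{2*pi} ψ(u) sin(-u/2) du.
Integrating by parts three times (tabular method), an antiderivative of (-2*u**3 - 3*u) sin(-u/2) is -4*u**3*cos(u/2) + 24*u**2*sin(u/2) + 90*u*cos(u/2) - 180*sin(u/2); evaluating from 0 to 2*pi: ∫_{0}^{2*pi} (-2*u**3 - 3*u) sin(-u/2) du = (-180*pi + 32*pi**3) - (0) = -180*pi + 32*pi**3.
So ∫_{-2*pi}^{2*pi} ψ(u) sin(-u/2) du = -360*pi + 64*pi**3.
Hence Im(c_{-1}) = (-1/(4*pi))·(-360*pi + 64*pi**3) = 90 - 16*pi**2.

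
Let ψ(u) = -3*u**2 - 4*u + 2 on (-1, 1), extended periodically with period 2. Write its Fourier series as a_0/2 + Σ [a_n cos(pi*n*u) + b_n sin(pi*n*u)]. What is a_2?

a_2 = ∫_{-1}^{1} ψ(u) cos(2*pi*u) du.
Integrating by parts twice (tabular method), an antiderivative of (-3*u**2 - 4*u + 2) cos(2*pi*u) is -3*u**2*sin(2*pi*u)/(2*pi) - 2*u*sin(2*pi*u)/pi - 3*u*cos(2*pi*u)/(2*pi**2) + 3*sin(2*pi*u)/(4*pi**3) + sin(2*pi*u)/pi - cos(2*pi*u)/pi**2; evaluating from -1 to 1: ∫_{-1}^{1} (-3*u**2 - 4*u + 2) cos(2*pi*u) du = (-5/(2*pi**2)) - (1/(2*pi**2)) = -3/pi**2.
Hence a_2 = -3/pi**2.

-3/pi**2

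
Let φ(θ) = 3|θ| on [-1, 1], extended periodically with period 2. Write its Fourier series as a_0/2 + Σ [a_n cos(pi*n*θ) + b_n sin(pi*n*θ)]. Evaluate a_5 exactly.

a_5 = ∫_{-1}^{1} φ(θ) cos(5*pi*θ) dθ.
φ is even and cos(5*pi*θ) is even, so the integrand is even and a_5 = 2 ∫_0^{1} φ(θ) cos(5*pi*θ) dθ.
Integrating by parts (boundary term plus one more integral), an antiderivative of (3*θ) cos(5*pi*θ) is 3*θ*sin(5*pi*θ)/(5*pi) + 3*cos(5*pi*θ)/(25*pi**2); evaluating from 0 to 1: ∫_{0}^{1} (3*θ) cos(5*pi*θ) dθ = (-3/(25*pi**2)) - (3/(25*pi**2)) = -6/(25*pi**2).
Hence a_5 = 2·(-6/(25*pi**2)) = -12/(25*pi**2).

-12/(25*pi**2)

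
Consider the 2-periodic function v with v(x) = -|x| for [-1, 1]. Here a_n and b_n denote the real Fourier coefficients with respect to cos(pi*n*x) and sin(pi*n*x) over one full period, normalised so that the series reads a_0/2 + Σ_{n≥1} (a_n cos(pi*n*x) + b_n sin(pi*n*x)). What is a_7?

a_7 = ∫_{-1}^{1} v(x) cos(7*pi*x) dx.
v is even and cos(7*pi*x) is even, so the integrand is even and a_7 = 2 ∫_0^{1} v(x) cos(7*pi*x) dx.
Integrating by parts (boundary term plus one more integral), an antiderivative of (-x) cos(7*pi*x) is -x*sin(7*pi*x)/(7*pi) - cos(7*pi*x)/(49*pi**2); evaluating from 0 to 1: ∫_{0}^{1} (-x) cos(7*pi*x) dx = (1/(49*pi**2)) - (-1/(49*pi**2)) = 2/(49*pi**2).
Hence a_7 = 2·(2/(49*pi**2)) = 4/(49*pi**2).

4/(49*pi**2)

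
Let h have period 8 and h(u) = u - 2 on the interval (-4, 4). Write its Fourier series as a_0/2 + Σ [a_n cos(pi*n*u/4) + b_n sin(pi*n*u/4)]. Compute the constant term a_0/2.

-2

a_0 = 1/4 ∫_{-4}^{4} h(u) du = 1/4 · (-16) = -4.
So the constant term a_0/2 = -2.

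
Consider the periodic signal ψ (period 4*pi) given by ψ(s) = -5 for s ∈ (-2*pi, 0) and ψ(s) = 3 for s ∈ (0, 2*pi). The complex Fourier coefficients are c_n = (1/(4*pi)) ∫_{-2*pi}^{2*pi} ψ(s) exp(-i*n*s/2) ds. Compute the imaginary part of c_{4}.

Since ψ is real-valued, Im(c_{4}) = -(1/(4*pi)) ∫_{-2*pi}^{2*pi} ψ(s) sin(2*s) ds = -b_{4}/2.
Split the integral at the breakpoints.
Directly, an antiderivative of (-5) sin(2*s) is 5*cos(2*s)/2; evaluating from -2*pi to 0: ∫_{-2*pi}^{0} (-5) sin(2*s) ds = (5/2) - (5/2) = 0.
Directly, an antiderivative of (3) sin(2*s) is -3*cos(2*s)/2; evaluating from 0 to 2*pi: ∫_{0}^{2*pi} (3) sin(2*s) ds = (-3/2) - (-3/2) = 0.
So ∫_{-2*pi}^{2*pi} ψ(s) sin(2*s) ds = 0.
Hence Im(c_{4}) = (-1/(4*pi))·(0) = 0.

0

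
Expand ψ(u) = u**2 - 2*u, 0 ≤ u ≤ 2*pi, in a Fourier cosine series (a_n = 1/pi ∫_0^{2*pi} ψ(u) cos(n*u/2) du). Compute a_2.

4

a_2 = 1/pi ∫_0^{2*pi} (u**2 - 2*u) cos(u) du.
Integrating by parts twice (tabular method), an antiderivative of (u**2 - 2*u) cos(u) is u**2*sin(u) - 2*u*sin(u) + 2*u*cos(u) - 2*sin(u) - 2*cos(u); evaluating from 0 to 2*pi: ∫_{0}^{2*pi} (u**2 - 2*u) cos(u) du = (-2 + 4*pi) - (-2) = 4*pi.
Hence a_2 = (1/pi)·(4*pi) = 4.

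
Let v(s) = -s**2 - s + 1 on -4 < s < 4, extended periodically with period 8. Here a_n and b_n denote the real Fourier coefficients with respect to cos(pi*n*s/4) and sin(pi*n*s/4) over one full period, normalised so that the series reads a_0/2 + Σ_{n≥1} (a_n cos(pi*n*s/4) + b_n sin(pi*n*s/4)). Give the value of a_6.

-16/(9*pi**2)

a_6 = 1/4 ∫_{-4}^{4} v(s) cos(3*pi*s/2) ds.
Integrating by parts twice (tabular method), an antiderivative of (-s**2 - s + 1) cos(3*pi*s/2) is -2*s**2*sin(3*pi*s/2)/(3*pi) - 2*s*sin(3*pi*s/2)/(3*pi) - 8*s*cos(3*pi*s/2)/(9*pi**2) + 16*sin(3*pi*s/2)/(27*pi**3) + 2*sin(3*pi*s/2)/(3*pi) - 4*cos(3*pi*s/2)/(9*pi**2); evaluating from -4 to 4: ∫_{-4}^{4} (-s**2 - s + 1) cos(3*pi*s/2) ds = (-4/pi**2) - (28/(9*pi**2)) = -64/(9*pi**2).
Hence a_6 = (1/4)·(-64/(9*pi**2)) = -16/(9*pi**2).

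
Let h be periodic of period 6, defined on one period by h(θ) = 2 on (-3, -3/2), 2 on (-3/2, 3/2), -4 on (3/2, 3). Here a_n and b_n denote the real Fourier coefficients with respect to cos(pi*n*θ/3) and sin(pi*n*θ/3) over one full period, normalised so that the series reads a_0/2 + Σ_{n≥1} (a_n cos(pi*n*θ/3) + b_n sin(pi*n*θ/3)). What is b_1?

b_1 = 1/3 ∫_{-3}^{3} h(θ) sin(pi*θ/3) dθ.
Split the integral at the breakpoints.
Directly, an antiderivative of (2) sin(pi*θ/3) is -6*cos(pi*θ/3)/pi; evaluating from -3 to -3/2: ∫_{-3}^{-3/2} (2) sin(pi*θ/3) dθ = (0) - (6/pi) = -6/pi.
Directly, an antiderivative of (2) sin(pi*θ/3) is -6*cos(pi*θ/3)/pi; evaluating from -3/2 to 3/2: ∫_{-3/2}^{3/2} (2) sin(pi*θ/3) dθ = (0) - (0) = 0.
Directly, an antiderivative of (-4) sin(pi*θ/3) is 12*cos(pi*θ/3)/pi; evaluating from 3/2 to 3: ∫_{3/2}^{3} (-4) sin(pi*θ/3) dθ = (-12/pi) - (0) = -12/pi.
Summing the pieces and multiplying by (1/3) gives b_1 = -6/pi.

-6/pi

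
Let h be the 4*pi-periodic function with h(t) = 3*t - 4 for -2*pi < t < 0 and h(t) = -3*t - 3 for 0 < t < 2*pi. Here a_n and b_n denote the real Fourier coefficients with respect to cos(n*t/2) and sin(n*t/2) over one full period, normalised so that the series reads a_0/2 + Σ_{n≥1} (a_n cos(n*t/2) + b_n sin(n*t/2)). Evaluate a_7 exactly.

a_7 = (1/(2*pi)) ∫_{-2*pi}^{2*pi} h(t) cos(7*t/2) dt.
Split the integral at the breakpoints.
Integrating by parts (boundary term plus one more integral), an antiderivative of (3*t - 4) cos(7*t/2) is 6*t*sin(7*t/2)/7 - 8*sin(7*t/2)/7 + 12*cos(7*t/2)/49; evaluating from -2*pi to 0: ∫_{-2*pi}^{0} (3*t - 4) cos(7*t/2) dt = (12/49) - (-12/49) = 24/49.
Integrating by parts (boundary term plus one more integral), an antiderivative of (-3*t - 3) cos(7*t/2) is -6*t*sin(7*t/2)/7 - 6*sin(7*t/2)/7 - 12*cos(7*t/2)/49; evaluating from 0 to 2*pi: ∫_{0}^{2*pi} (-3*t - 3) cos(7*t/2) dt = (12/49) - (-12/49) = 24/49.
Summing the pieces and multiplying by (1/(2*pi)) gives a_7 = 24/(49*pi).

24/(49*pi)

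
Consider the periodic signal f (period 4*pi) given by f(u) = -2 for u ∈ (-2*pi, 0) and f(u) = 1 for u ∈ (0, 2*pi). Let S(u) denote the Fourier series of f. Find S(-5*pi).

-2

u = -5*pi differs from u = -pi by -1 full period(s), and the series is 4*pi-periodic.
f is continuous at u = -pi with value -2, so the series converges to -2 there.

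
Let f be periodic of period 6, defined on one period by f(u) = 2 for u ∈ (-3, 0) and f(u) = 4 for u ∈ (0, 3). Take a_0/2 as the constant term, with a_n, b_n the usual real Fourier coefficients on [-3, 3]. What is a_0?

6

a_0 = 1/3 ∫_{-3}^{3} f(u) du = 1/3 · (18) = 6.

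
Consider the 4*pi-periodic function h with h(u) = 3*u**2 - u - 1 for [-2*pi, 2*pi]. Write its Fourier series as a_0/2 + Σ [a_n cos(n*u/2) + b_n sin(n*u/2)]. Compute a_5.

-48/25

a_5 = (1/(2*pi)) ∫_{-2*pi}^{2*pi} h(u) cos(5*u/2) du.
Integrating by parts twice (tabular method), an antiderivative of (3*u**2 - u - 1) cos(5*u/2) is 6*u**2*sin(5*u/2)/5 - 2*u*sin(5*u/2)/5 + 24*u*cos(5*u/2)/25 - 98*sin(5*u/2)/125 - 4*cos(5*u/2)/25; evaluating from -2*pi to 2*pi: ∫_{-2*pi}^{2*pi} (3*u**2 - u - 1) cos(5*u/2) du = (4/25 - 48*pi/25) - (4/25 + 48*pi/25) = -96*pi/25.
Hence a_5 = (1/(2*pi))·(-96*pi/25) = -48/25.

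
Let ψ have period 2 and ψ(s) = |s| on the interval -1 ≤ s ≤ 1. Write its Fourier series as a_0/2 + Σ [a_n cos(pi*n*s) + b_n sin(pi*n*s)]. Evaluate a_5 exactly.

-4/(25*pi**2)

a_5 = ∫_{-1}^{1} ψ(s) cos(5*pi*s) ds.
ψ is even and cos(5*pi*s) is even, so the integrand is even and a_5 = 2 ∫_0^{1} ψ(s) cos(5*pi*s) ds.
Integrating by parts (boundary term plus one more integral), an antiderivative of (s) cos(5*pi*s) is s*sin(5*pi*s)/(5*pi) + cos(5*pi*s)/(25*pi**2); evaluating from 0 to 1: ∫_{0}^{1} (s) cos(5*pi*s) ds = (-1/(25*pi**2)) - (1/(25*pi**2)) = -2/(25*pi**2).
Hence a_5 = 2·(-2/(25*pi**2)) = -4/(25*pi**2).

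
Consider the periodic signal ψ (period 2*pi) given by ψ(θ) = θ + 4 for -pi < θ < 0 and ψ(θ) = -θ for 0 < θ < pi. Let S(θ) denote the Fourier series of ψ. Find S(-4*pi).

2

θ = -4*pi differs from θ = 0 by -2 full period(s), and the series is 2*pi-periodic.
At θ = 0 the one-sided limits are ψ(0^-) = 4 and ψ(0^+) = 0.
By Dirichlet's theorem the series converges to their average, [(4) + (0)]/2 = 2.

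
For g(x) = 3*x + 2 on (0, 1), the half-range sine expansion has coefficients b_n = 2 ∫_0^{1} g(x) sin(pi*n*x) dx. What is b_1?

14/pi

b_1 = 2 ∫_0^{1} (3*x + 2) sin(pi*x) dx.
Integrating by parts (boundary term plus one more integral), an antiderivative of (3*x + 2) sin(pi*x) is -3*x*cos(pi*x)/pi + 3*sin(pi*x)/pi**2 - 2*cos(pi*x)/pi; evaluating from 0 to 1: ∫_{0}^{1} (3*x + 2) sin(pi*x) dx = (5/pi) - (-2/pi) = 7/pi.
Hence b_1 = 2·(7/pi) = 14/pi.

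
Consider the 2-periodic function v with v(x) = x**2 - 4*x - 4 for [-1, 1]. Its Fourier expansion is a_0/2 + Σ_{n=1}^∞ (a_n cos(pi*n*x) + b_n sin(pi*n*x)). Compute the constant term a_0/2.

a_0 = ∫_{-1}^{1} v(x) dx = -22/3.
So the constant term a_0/2 = -11/3.

-11/3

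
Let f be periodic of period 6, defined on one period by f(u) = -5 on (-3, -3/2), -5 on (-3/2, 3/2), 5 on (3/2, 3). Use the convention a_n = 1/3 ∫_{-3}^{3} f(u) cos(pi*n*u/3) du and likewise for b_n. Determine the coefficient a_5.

-2/pi

a_5 = 1/3 ∫_{-3}^{3} f(u) cos(5*pi*u/3) du.
Split the integral at the breakpoints.
Directly, an antiderivative of (-5) cos(5*pi*u/3) is -3*sin(5*pi*u/3)/pi; evaluating from -3 to -3/2: ∫_{-3}^{-3/2} (-5) cos(5*pi*u/3) du = (3/pi) - (0) = 3/pi.
Directly, an antiderivative of (-5) cos(5*pi*u/3) is -3*sin(5*pi*u/3)/pi; evaluating from -3/2 to 3/2: ∫_{-3/2}^{3/2} (-5) cos(5*pi*u/3) du = (-3/pi) - (3/pi) = -6/pi.
Directly, an antiderivative of (5) cos(5*pi*u/3) is 3*sin(5*pi*u/3)/pi; evaluating from 3/2 to 3: ∫_{3/2}^{3} (5) cos(5*pi*u/3) du = (0) - (3/pi) = -3/pi.
Summing the pieces and multiplying by (1/3) gives a_5 = -2/pi.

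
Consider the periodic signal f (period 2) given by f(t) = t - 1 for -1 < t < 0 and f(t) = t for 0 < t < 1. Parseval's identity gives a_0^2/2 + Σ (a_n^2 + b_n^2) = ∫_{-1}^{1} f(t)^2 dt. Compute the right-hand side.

∫_{-1}^{1} f(t)^2 dt = 8/3.

8/3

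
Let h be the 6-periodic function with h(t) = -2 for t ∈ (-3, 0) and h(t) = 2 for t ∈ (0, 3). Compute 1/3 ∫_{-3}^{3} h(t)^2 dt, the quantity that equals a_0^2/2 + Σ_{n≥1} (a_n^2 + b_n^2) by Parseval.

8

1/3 ∫_{-3}^{3} h(t)^2 dt = 1/3 · (24) = 8.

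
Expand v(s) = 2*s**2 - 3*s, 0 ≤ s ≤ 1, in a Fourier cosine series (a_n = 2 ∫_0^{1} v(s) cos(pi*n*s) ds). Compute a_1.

4/pi**2

a_1 = 2 ∫_0^{1} (2*s**2 - 3*s) cos(pi*s) ds.
Integrating by parts twice (tabular method), an antiderivative of (2*s**2 - 3*s) cos(pi*s) is 2*s**2*sin(pi*s)/pi - 3*s*sin(pi*s)/pi + 4*s*cos(pi*s)/pi**2 - 4*sin(pi*s)/pi**3 - 3*cos(pi*s)/pi**2; evaluating from 0 to 1: ∫_{0}^{1} (2*s**2 - 3*s) cos(pi*s) ds = (-1/pi**2) - (-3/pi**2) = 2/pi**2.
Hence a_1 = 2·(2/pi**2) = 4/pi**2.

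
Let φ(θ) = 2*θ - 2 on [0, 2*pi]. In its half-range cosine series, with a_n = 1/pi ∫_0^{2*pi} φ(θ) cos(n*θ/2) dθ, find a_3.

a_3 = 1/pi ∫_0^{2*pi} (2*θ - 2) cos(3*θ/2) dθ.
Integrating by parts (boundary term plus one more integral), an antiderivative of (2*θ - 2) cos(3*θ/2) is 4*θ*sin(3*θ/2)/3 - 4*sin(3*θ/2)/3 + 8*cos(3*θ/2)/9; evaluating from 0 to 2*pi: ∫_{0}^{2*pi} (2*θ - 2) cos(3*θ/2) dθ = (-8/9) - (8/9) = -16/9.
Hence a_3 = (1/pi)·(-16/9) = -16/(9*pi).

-16/(9*pi)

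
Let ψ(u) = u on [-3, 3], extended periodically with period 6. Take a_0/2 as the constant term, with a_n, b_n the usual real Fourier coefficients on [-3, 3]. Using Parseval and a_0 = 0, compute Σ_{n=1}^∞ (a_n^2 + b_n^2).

6

Parseval: a_0^2/2 + Σ_{n≥1} (a_n^2+b_n^2) = 1/3 ∫_{-3}^{3} ψ(u)^2 du = 6.
Subtract a_0^2/2 = 0: Σ (a_n^2+b_n^2) = 6.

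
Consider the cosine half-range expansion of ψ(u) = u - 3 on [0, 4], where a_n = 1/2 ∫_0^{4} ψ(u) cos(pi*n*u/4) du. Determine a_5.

-16/(25*pi**2)

a_5 = 1/2 ∫_0^{4} (u - 3) cos(5*pi*u/4) du.
Integrating by parts (boundary term plus one more integral), an antiderivative of (u - 3) cos(5*pi*u/4) is 4*u*sin(5*pi*u/4)/(5*pi) - 12*sin(5*pi*u/4)/(5*pi) + 16*cos(5*pi*u/4)/(25*pi**2); evaluating from 0 to 4: ∫_{0}^{4} (u - 3) cos(5*pi*u/4) du = (-16/(25*pi**2)) - (16/(25*pi**2)) = -32/(25*pi**2).
Hence a_5 = (1/2)·(-32/(25*pi**2)) = -16/(25*pi**2).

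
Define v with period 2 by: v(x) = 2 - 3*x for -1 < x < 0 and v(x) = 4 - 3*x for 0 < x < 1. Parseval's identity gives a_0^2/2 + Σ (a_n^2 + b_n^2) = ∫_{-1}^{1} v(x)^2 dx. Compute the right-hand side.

∫_{-1}^{1} v(x)^2 dx = 20.

20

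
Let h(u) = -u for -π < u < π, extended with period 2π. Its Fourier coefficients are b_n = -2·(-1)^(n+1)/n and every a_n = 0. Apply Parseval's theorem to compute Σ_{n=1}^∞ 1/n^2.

Parseval: Σ b_n^2 = (1/π) ∫_{-π}^{π} h(u)^2 du = 2*pi**2/3.
Σ b_n^2 = Σ 4/n^2, so Σ 1/n^2 = (2*pi**2/3)/4 = pi**2/6.

pi**2/6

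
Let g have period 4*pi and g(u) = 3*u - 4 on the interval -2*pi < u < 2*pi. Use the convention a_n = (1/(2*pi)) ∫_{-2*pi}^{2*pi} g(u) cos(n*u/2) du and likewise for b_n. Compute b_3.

4

b_3 = (1/(2*pi)) ∫_{-2*pi}^{2*pi} g(u) sin(3*u/2) du.
Integrating by parts (boundary term plus one more integral), an antiderivative of (3*u - 4) sin(3*u/2) is -2*u*cos(3*u/2) + 4*sin(3*u/2)/3 + 8*cos(3*u/2)/3; evaluating from -2*pi to 2*pi: ∫_{-2*pi}^{2*pi} (3*u - 4) sin(3*u/2) du = (-8/3 + 4*pi) - (-4*pi - 8/3) = 8*pi.
Hence b_3 = (1/(2*pi))·(8*pi) = 4.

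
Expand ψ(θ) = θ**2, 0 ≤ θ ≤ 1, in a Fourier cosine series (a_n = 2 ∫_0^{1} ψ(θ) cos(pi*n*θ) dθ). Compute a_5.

-4/(25*pi**2)

a_5 = 2 ∫_0^{1} (θ**2) cos(5*pi*θ) dθ.
Integrating by parts twice (tabular method), an antiderivative of (θ**2) cos(5*pi*θ) is θ**2*sin(5*pi*θ)/(5*pi) + 2*θ*cos(5*pi*θ)/(25*pi**2) - 2*sin(5*pi*θ)/(125*pi**3); evaluating from 0 to 1: ∫_{0}^{1} (θ**2) cos(5*pi*θ) dθ = (-2/(25*pi**2)) - (0) = -2/(25*pi**2).
Hence a_5 = 2·(-2/(25*pi**2)) = -4/(25*pi**2).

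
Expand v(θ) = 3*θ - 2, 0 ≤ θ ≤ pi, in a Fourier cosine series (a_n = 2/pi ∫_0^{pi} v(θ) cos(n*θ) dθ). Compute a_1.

-12/pi

a_1 = 2/pi ∫_0^{pi} (3*θ - 2) cos(θ) dθ.
Integrating by parts (boundary term plus one more integral), an antiderivative of (3*θ - 2) cos(θ) is 3*θ*sin(θ) - 2*sin(θ) + 3*cos(θ); evaluating from 0 to pi: ∫_{0}^{pi} (3*θ - 2) cos(θ) dθ = (-3) - (3) = -6.
Hence a_1 = (2/pi)·(-6) = -12/pi.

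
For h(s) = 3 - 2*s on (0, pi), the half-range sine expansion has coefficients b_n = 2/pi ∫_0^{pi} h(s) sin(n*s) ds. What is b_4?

1

b_4 = 2/pi ∫_0^{pi} (3 - 2*s) sin(4*s) ds.
Integrating by parts (boundary term plus one more integral), an antiderivative of (3 - 2*s) sin(4*s) is s*cos(4*s)/2 - sin(4*s)/8 - 3*cos(4*s)/4; evaluating from 0 to pi: ∫_{0}^{pi} (3 - 2*s) sin(4*s) ds = (-3/4 + pi/2) - (-3/4) = pi/2.
Hence b_4 = (2/pi)·(pi/2) = 1.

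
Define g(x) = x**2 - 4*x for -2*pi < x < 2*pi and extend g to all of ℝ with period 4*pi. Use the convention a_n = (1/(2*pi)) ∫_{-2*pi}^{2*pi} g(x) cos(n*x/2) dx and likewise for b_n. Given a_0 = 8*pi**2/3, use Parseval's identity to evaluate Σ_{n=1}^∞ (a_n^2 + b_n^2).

128*pi**2*(pi**2 + 15)/45

Parseval: a_0^2/2 + Σ_{n≥1} (a_n^2+b_n^2) = (1/(2*pi)) ∫_{-2*pi}^{2*pi} g(x)^2 dx = 32*pi**2*(20 + 3*pi**2)/15.
Subtract a_0^2/2 = 32*pi**4/9: Σ (a_n^2+b_n^2) = 128*pi**2*(pi**2 + 15)/45.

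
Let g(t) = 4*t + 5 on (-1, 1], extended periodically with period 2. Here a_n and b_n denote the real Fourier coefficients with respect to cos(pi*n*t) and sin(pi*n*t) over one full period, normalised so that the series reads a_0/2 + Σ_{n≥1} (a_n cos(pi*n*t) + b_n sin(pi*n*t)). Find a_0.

10

a_0 = ∫_{-1}^{1} g(t) dt = 10.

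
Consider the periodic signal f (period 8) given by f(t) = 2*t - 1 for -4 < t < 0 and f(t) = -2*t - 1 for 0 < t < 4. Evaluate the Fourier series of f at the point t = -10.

-5

t = -10 differs from t = -2 by -1 full period(s), and the series is 8-periodic.
f is continuous at t = -2 with value -5, so the series converges to -5 there.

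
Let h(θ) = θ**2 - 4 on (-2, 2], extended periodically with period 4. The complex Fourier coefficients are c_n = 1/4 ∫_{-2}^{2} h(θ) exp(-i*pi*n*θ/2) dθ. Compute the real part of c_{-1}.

-8/pi**2

Since h is real-valued, Re(c_{-1}) = 1/4 ∫_{-2}^{2} h(θ) cos(-pi*θ/2) dθ = a_{1}/2.
h is even and cos(-pi*θ/2) is even, so the integrand is even: ∫_{-2}^{2} h(θ) cos(-pi*θ/2) dθ = 2∫_0^{2} h(θ) cos(-pi*θ/2) dθ.
Integrating by parts twice (tabular method), an antiderivative of (θ**2 - 4) cos(-pi*θ/2) is 2*θ**2*sin(pi*θ/2)/pi + 8*θ*cos(pi*θ/2)/pi**2 - 8*sin(pi*θ/2)/pi - 16*sin(pi*θ/2)/pi**3; evaluating from 0 to 2: ∫_{0}^{2} (θ**2 - 4) cos(-pi*θ/2) dθ = (-16/pi**2) - (0) = -16/pi**2.
So ∫_{-2}^{2} h(θ) cos(-pi*θ/2) dθ = -32/pi**2.
Hence Re(c_{-1}) = (1/4)·(-32/pi**2) = -8/pi**2.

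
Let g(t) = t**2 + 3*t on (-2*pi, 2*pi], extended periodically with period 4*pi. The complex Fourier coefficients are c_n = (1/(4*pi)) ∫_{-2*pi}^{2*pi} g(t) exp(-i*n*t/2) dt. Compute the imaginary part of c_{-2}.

-3

Since g is real-valued, Im(c_{-2}) = -(1/(4*pi)) ∫_{-2*pi}^{2*pi} g(t) sin(-t) dt = b_{2}/2.
Integrating by parts twice (tabular method), an antiderivative of (t**2 + 3*t) sin(-t) is t**2*cos(t) - 2*t*sin(t) + 3*t*cos(t) - 3*sin(t) - 2*cos(t); evaluating from -2*pi to 2*pi: ∫_{-2*pi}^{2*pi} (t**2 + 3*t) sin(-t) dt = (-2 + 6*pi + 4*pi**2) - (-6*pi - 2 + 4*pi**2) = 12*pi.
Hence Im(c_{-2}) = (-1/(4*pi))·(12*pi) = -3.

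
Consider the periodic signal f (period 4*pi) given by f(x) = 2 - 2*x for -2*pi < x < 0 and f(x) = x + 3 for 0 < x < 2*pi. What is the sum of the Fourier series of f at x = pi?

3 + pi

f is continuous at x = pi with value 3 + pi, so the series converges to 3 + pi there.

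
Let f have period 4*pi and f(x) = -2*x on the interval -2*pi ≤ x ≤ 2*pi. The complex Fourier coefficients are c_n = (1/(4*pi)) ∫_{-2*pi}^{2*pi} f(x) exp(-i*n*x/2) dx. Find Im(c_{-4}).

1

Since f is real-valued, Im(c_{-4}) = -(1/(4*pi)) ∫_{-2*pi}^{2*pi} f(x) sin(-2*x) dx = b_{4}/2.
f is odd and sin(-2*x) is odd, so the integrand is even: ∫_{-2*pi}^{2*pi} f(x) sin(-2*x) dx = 2∫_0^{2*pi} f(x) sin(-2*x) dx.
Integrating by parts (boundary term plus one more integral), an antiderivative of (-2*x) sin(-2*x) is -x*cos(2*x) + sin(2*x)/2; evaluating from 0 to 2*pi: ∫_{0}^{2*pi} (-2*x) sin(-2*x) dx = (-2*pi) - (0) = -2*pi.
So ∫_{-2*pi}^{2*pi} f(x) sin(-2*x) dx = -4*pi.
Hence Im(c_{-4}) = (-1/(4*pi))·(-4*pi) = 1.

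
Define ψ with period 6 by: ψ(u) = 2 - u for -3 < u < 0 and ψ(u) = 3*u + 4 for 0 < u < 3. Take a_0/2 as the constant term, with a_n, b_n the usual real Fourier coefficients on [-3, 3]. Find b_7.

10/(7*pi)

b_7 = 1/3 ∫_{-3}^{3} ψ(u) sin(7*pi*u/3) du.
Split the integral at the breakpoints.
Integrating by parts (boundary term plus one more integral), an antiderivative of (2 - u) sin(7*pi*u/3) is 3*u*cos(7*pi*u/3)/(7*pi) - 9*sin(7*pi*u/3)/(49*pi**2) - 6*cos(7*pi*u/3)/(7*pi); evaluating from -3 to 0: ∫_{-3}^{0} (2 - u) sin(7*pi*u/3) du = (-6/(7*pi)) - (15/(7*pi)) = -3/pi.
Integrating by parts (boundary term plus one more integral), an antiderivative of (3*u + 4) sin(7*pi*u/3) is -9*u*cos(7*pi*u/3)/(7*pi) + 27*sin(7*pi*u/3)/(49*pi**2) - 12*cos(7*pi*u/3)/(7*pi); evaluating from 0 to 3: ∫_{0}^{3} (3*u + 4) sin(7*pi*u/3) du = (39/(7*pi)) - (-12/(7*pi)) = 51/(7*pi).
Summing the pieces and multiplying by (1/3) gives b_7 = 10/(7*pi).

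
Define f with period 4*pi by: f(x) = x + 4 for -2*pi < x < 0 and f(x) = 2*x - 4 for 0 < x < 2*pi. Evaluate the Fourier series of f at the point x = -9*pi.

4 - pi

x = -9*pi differs from x = -pi by -2 full period(s), and the series is 4*pi-periodic.
f is continuous at x = -pi with value 4 - pi, so the series converges to 4 - pi there.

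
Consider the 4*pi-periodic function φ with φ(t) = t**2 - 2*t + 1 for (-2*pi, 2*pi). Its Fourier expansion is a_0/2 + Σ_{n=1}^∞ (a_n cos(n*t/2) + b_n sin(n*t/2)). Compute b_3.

b_3 = (1/(2*pi)) ∫_{-2*pi}^{2*pi} φ(t) sin(3*t/2) dt.
Integrating by parts twice (tabular method), an antiderivative of (t**2 - 2*t + 1) sin(3*t/2) is -2*t**2*cos(3*t/2)/3 + 8*t*sin(3*t/2)/9 + 4*t*cos(3*t/2)/3 - 8*sin(3*t/2)/9 - 2*cos(3*t/2)/27; evaluating from -2*pi to 2*pi: ∫_{-2*pi}^{2*pi} (t**2 - 2*t + 1) sin(3*t/2) dt = (-8*pi/3 + 2/27 + 8*pi**2/3) - (2/27 + 8*pi/3 + 8*pi**2/3) = -16*pi/3.
Hence b_3 = (1/(2*pi))·(-16*pi/3) = -8/3.

-8/3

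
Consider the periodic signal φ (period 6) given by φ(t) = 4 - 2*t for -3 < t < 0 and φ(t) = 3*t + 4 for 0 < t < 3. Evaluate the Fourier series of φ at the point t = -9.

t = -9 differs from t = 3 by -2 full period(s), and the series is 6-periodic.
At t = 3 the one-sided limits are φ(3^-) = 13 and φ(3^+) = 10.
By Dirichlet's theorem the series converges to their average, [(13) + (10)]/2 = 23/2.

23/2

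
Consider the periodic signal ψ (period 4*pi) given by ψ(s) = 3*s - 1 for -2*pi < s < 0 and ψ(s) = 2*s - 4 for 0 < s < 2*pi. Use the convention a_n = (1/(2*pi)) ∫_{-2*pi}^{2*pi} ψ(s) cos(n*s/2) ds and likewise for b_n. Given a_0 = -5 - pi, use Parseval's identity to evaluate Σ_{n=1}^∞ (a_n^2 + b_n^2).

Parseval: a_0^2/2 + Σ_{n≥1} (a_n^2+b_n^2) = (1/(2*pi)) ∫_{-2*pi}^{2*pi} ψ(s)^2 ds = -10*pi + 17 + 52*pi**2/3.
Subtract a_0^2/2 = (pi + 5)**2/2: Σ (a_n^2+b_n^2) = -15*pi + 9/2 + 101*pi**2/6.

-15*pi + 9/2 + 101*pi**2/6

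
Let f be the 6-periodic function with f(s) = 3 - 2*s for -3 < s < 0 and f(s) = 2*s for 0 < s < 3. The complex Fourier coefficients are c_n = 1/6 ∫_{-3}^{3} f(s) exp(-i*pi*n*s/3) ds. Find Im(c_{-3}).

-1/pi

Since f is real-valued, Im(c_{-3}) = -1/6 ∫_{-3}^{3} f(s) sin(-pi*s) ds = b_{3}/2.
Split the integral at the breakpoints.
Integrating by parts (boundary term plus one more integral), an antiderivative of (3 - 2*s) sin(-pi*s) is -2*s*cos(pi*s)/pi + 2*sin(pi*s)/pi**2 + 3*cos(pi*s)/pi; evaluating from -3 to 0: ∫_{-3}^{0} (3 - 2*s) sin(-pi*s) ds = (3/pi) - (-9/pi) = 12/pi.
Integrating by parts (boundary term plus one more integral), an antiderivative of (2*s) sin(-pi*s) is 2*s*cos(pi*s)/pi - 2*sin(pi*s)/pi**2; evaluating from 0 to 3: ∫_{0}^{3} (2*s) sin(-pi*s) ds = (-6/pi) - (0) = -6/pi.
So ∫_{-3}^{3} f(s) sin(-pi*s) ds = 6/pi.
Hence Im(c_{-3}) = (-1/6)·(6/pi) = -1/pi.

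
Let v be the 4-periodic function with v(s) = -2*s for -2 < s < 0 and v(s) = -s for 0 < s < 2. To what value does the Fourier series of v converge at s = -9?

2

s = -9 differs from s = -1 by -2 full period(s), and the series is 4-periodic.
v is continuous at s = -1 with value 2, so the series converges to 2 there.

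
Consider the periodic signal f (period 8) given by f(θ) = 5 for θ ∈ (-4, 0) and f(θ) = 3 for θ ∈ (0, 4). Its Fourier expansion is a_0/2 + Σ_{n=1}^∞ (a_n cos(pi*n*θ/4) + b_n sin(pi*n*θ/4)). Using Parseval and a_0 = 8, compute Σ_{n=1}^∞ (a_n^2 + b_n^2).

2

Parseval: a_0^2/2 + Σ_{n≥1} (a_n^2+b_n^2) = 1/4 ∫_{-4}^{4} f(θ)^2 dθ = 34.
Subtract a_0^2/2 = 32: Σ (a_n^2+b_n^2) = 2.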